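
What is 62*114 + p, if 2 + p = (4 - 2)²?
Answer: 7070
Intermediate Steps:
p = 2 (p = -2 + (4 - 2)² = -2 + 2² = -2 + 4 = 2)
62*114 + p = 62*114 + 2 = 7068 + 2 = 7070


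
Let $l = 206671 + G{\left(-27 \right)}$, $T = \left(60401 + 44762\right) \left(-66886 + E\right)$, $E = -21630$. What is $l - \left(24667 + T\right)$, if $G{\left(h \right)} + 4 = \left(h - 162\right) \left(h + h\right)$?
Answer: $9308800314$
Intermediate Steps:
$T = -9308608108$ ($T = \left(60401 + 44762\right) \left(-66886 - 21630\right) = 105163 \left(-88516\right) = -9308608108$)
$G{\left(h \right)} = -4 + 2 h \left(-162 + h\right)$ ($G{\left(h \right)} = -4 + \left(h - 162\right) \left(h + h\right) = -4 + \left(-162 + h\right) 2 h = -4 + 2 h \left(-162 + h\right)$)
$l = 216873$ ($l = 206671 - \left(-8744 - 1458\right) = 206671 + \left(-4 + 8748 + 2 \cdot 729\right) = 206671 + \left(-4 + 8748 + 1458\right) = 206671 + 10202 = 216873$)
$l - \left(24667 + T\right) = 216873 - -9308583441 = 216873 + \left(-24667 + 9308608108\right) = 216873 + 9308583441 = 9308800314$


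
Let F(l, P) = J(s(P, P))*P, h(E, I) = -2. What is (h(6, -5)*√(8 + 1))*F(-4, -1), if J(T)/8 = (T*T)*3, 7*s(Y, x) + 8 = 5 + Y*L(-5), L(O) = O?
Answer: 576/49 ≈ 11.755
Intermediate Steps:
s(Y, x) = -3/7 - 5*Y/7 (s(Y, x) = -8/7 + (5 + Y*(-5))/7 = -8/7 + (5 - 5*Y)/7 = -8/7 + (5/7 - 5*Y/7) = -3/7 - 5*Y/7)
J(T) = 24*T² (J(T) = 8*((T*T)*3) = 8*(T²*3) = 8*(3*T²) = 24*T²)
F(l, P) = 24*P*(-3/7 - 5*P/7)² (F(l, P) = (24*(-3/7 - 5*P/7)²)*P = 24*P*(-3/7 - 5*P/7)²)
(h(6, -5)*√(8 + 1))*F(-4, -1) = (-2*√(8 + 1))*((24/49)*(-1)*(3 + 5*(-1))²) = (-2*√9)*((24/49)*(-1)*(3 - 5)²) = (-2*3)*((24/49)*(-1)*(-2)²) = -144*(-1)*4/49 = -6*(-96/49) = 576/49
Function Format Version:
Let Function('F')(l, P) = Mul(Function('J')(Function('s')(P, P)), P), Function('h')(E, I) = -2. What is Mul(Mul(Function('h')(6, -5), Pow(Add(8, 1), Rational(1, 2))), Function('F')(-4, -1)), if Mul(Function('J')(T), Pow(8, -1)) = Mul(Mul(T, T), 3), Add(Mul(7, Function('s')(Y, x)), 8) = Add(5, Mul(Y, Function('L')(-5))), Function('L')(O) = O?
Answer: Rational(576, 49) ≈ 11.755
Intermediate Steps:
Function('s')(Y, x) = Add(Rational(-3, 7), Mul(Rational(-5, 7), Y)) (Function('s')(Y, x) = Add(Rational(-8, 7), Mul(Rational(1, 7), Add(5, Mul(Y, -5)))) = Add(Rational(-8, 7), Mul(Rational(1, 7), Add(5, Mul(-5, Y)))) = Add(Rational(-8, 7), Add(Rational(5, 7), Mul(Rational(-5, 7), Y))) = Add(Rational(-3, 7), Mul(Rational(-5, 7), Y)))
Function('J')(T) = Mul(24, Pow(T, 2)) (Function('J')(T) = Mul(8, Mul(Mul(T, T), 3)) = Mul(8, Mul(Pow(T, 2), 3)) = Mul(8, Mul(3, Pow(T, 2))) = Mul(24, Pow(T, 2)))
Function('F')(l, P) = Mul(24, P, Pow(Add(Rational(-3, 7), Mul(Rational(-5, 7), P)), 2)) (Function('F')(l, P) = Mul(Mul(24, Pow(Add(Rational(-3, 7), Mul(Rational(-5, 7), P)), 2)), P) = Mul(24, P, Pow(Add(Rational(-3, 7), Mul(Rational(-5, 7), P)), 2)))
Mul(Mul(Function('h')(6, -5), Pow(Add(8, 1), Rational(1, 2))), Function('F')(-4, -1)) = Mul(Mul(-2, Pow(Add(8, 1), Rational(1, 2))), Mul(Rational(24, 49), -1, Pow(Add(3, Mul(5, -1)), 2))) = Mul(Mul(-2, Pow(9, Rational(1, 2))), Mul(Rational(24, 49), -1, Pow(Add(3, -5), 2))) = Mul(Mul(-2, 3), Mul(Rational(24, 49), -1, Pow(-2, 2))) = Mul(-6, Mul(Rational(24, 49), -1, 4)) = Mul(-6, Rational(-96, 49)) = Rational(576, 49)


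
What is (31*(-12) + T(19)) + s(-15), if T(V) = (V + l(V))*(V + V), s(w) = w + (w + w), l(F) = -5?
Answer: 115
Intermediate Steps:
s(w) = 3*w (s(w) = w + 2*w = 3*w)
T(V) = 2*V*(-5 + V) (T(V) = (V - 5)*(V + V) = (-5 + V)*(2*V) = 2*V*(-5 + V))
(31*(-12) + T(19)) + s(-15) = (31*(-12) + 2*19*(-5 + 19)) + 3*(-15) = (-372 + 2*19*14) - 45 = (-372 + 532) - 45 = 160 - 45 = 115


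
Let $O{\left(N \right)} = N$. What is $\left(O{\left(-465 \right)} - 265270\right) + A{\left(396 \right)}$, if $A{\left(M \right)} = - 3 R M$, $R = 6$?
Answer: $-272863$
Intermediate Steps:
$A{\left(M \right)} = - 18 M$ ($A{\left(M \right)} = \left(-3\right) 6 M = - 18 M$)
$\left(O{\left(-465 \right)} - 265270\right) + A{\left(396 \right)} = \left(-465 - 265270\right) - 7128 = -265735 - 7128 = -272863$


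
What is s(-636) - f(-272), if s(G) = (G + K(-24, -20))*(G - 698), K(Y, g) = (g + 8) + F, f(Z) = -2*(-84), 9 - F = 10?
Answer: 865598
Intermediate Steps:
F = -1 (F = 9 - 1*10 = 9 - 10 = -1)
f(Z) = 168
K(Y, g) = 7 + g (K(Y, g) = (g + 8) - 1 = (8 + g) - 1 = 7 + g)
s(G) = (-698 + G)*(-13 + G) (s(G) = (G + (7 - 20))*(G - 698) = (G - 13)*(-698 + G) = (-13 + G)*(-698 + G) = (-698 + G)*(-13 + G))
s(-636) - f(-272) = (9074 + (-636)² - 711*(-636)) - 1*168 = (9074 + 404496 + 452196) - 168 = 865766 - 168 = 865598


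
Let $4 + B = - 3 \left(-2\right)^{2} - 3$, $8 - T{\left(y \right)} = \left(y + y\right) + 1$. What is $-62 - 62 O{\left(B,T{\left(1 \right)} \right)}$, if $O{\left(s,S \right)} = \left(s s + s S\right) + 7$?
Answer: $-16988$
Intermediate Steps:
$T{\left(y \right)} = 7 - 2 y$ ($T{\left(y \right)} = 8 - \left(\left(y + y\right) + 1\right) = 8 - \left(2 y + 1\right) = 8 - \left(1 + 2 y\right) = 7 - 2 y$)
$B = -19$ ($B = -4 - \left(3 + 3 \left(-2\right)^{2}\right) = -4 - 15 = -19$)
$O{\left(s,S \right)} = 7 + s^{2} + S s$ ($O{\left(s,S \right)} = \left(s^{2} + S s\right) + 7 = 7 + s^{2} + S s$)
$-62 - 62 O{\left(B,T{\left(1 \right)} \right)} = -62 - 62 \left(7 + \left(-19\right)^{2} + \left(7 - 2\right) \left(-19\right)\right) = -62 - 62 \left(7 + 361 + \left(7 - 2\right) \left(-19\right)\right) = -62 - 62 \left(7 + 361 + 5 \left(-19\right)\right) = -62 - 62 \left(7 + 361 - 95\right) = -62 - 16926 = -16988$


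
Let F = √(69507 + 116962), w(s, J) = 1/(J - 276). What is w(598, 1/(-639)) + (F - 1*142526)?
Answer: -25136598629/176365 + √186469 ≈ -1.4209e+5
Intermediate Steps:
w(s, J) = 1/(-276 + J)
F = √186469 ≈ 431.82
w(598, 1/(-639)) + (F - 1*142526) = 1/(-276 + 1/(-639)) + (√186469 - 1*142526) = 1/(-276 - 1/639) + (√186469 - 142526) = 1/(-176365/639) + (-142526 + √186469) = -639/176365 + (-142526 + √186469) = -25136598629/176365 + √186469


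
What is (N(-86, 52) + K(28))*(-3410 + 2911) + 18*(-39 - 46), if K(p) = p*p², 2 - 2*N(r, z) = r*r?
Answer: -9110775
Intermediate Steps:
N(r, z) = 1 - r²/2 (N(r, z) = 1 - r*r/2 = 1 - r²/2)
K(p) = p³
(N(-86, 52) + K(28))*(-3410 + 2911) + 18*(-39 - 46) = ((1 - ½*(-86)²) + 28³)*(-3410 + 2911) + 18*(-39 - 46) = ((1 - ½*7396) + 21952)*(-499) + 18*(-85) = ((1 - 3698) + 21952)*(-499) - 1530 = (-3697 + 21952)*(-499) - 1530 = 18255*(-499) - 1530 = -9109245 - 1530 = -9110775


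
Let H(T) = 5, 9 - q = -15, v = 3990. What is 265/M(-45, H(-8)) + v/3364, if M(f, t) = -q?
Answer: -198925/20184 ≈ -9.8556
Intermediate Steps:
q = 24 (q = 9 - 1*(-15) = 9 + 15 = 24)
M(f, t) = -24 (M(f, t) = -1*24 = -24)
265/M(-45, H(-8)) + v/3364 = 265/(-24) + 3990/3364 = 265*(-1/24) + 3990*(1/3364) = -265/24 + 1995/1682 = -198925/20184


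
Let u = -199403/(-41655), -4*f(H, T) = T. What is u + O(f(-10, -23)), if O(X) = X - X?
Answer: 199403/41655 ≈ 4.7870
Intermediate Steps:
f(H, T) = -T/4
O(X) = 0
u = 199403/41655 (u = -199403*(-1/41655) = 199403/41655 ≈ 4.7870)
u + O(f(-10, -23)) = 199403/41655 + 0 = 199403/41655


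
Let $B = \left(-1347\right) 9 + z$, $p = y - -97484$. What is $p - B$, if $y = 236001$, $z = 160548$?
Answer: $185060$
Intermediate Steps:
$p = 333485$ ($p = 236001 - -97484 = 236001 + 97484 = 333485$)
$B = 148425$ ($B = \left(-1347\right) 9 + 160548 = -12123 + 160548 = 148425$)
$p - B = 333485 - 148425 = 185060$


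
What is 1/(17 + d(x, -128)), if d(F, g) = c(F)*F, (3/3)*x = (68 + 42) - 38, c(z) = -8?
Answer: -1/559 ≈ -0.0017889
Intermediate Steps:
x = 72 (x = (68 + 42) - 38 = 110 - 38 = 72)
d(F, g) = -8*F
1/(17 + d(x, -128)) = 1/(17 - 8*72) = 1/(17 - 576) = 1/(-559) = -1/559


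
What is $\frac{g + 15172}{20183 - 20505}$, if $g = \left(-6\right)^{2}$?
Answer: $- \frac{7604}{161} \approx -47.23$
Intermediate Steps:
$g = 36$
$\frac{g + 15172}{20183 - 20505} = \frac{36 + 15172}{20183 - 20505} = \frac{15208}{-322} = 15208 \left(- \frac{1}{322}\right) = - \frac{7604}{161}$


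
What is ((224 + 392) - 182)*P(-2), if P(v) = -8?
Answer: -3472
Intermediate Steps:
((224 + 392) - 182)*P(-2) = ((224 + 392) - 182)*(-8) = (616 - 182)*(-8) = 434*(-8) = -3472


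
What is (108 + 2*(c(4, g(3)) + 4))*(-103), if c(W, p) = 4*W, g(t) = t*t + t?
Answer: -15244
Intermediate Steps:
g(t) = t + t² (g(t) = t² + t = t + t²)
(108 + 2*(c(4, g(3)) + 4))*(-103) = (108 + 2*(4*4 + 4))*(-103) = (108 + 2*(16 + 4))*(-103) = (108 + 2*20)*(-103) = (108 + 40)*(-103) = 148*(-103) = -15244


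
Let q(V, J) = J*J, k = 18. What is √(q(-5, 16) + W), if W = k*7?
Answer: √382 ≈ 19.545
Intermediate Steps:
q(V, J) = J²
W = 126 (W = 18*7 = 126)
√(q(-5, 16) + W) = √(16² + 126) = √(256 + 126) = √382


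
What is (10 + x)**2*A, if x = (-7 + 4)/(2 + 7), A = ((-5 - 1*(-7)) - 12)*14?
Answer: -117740/9 ≈ -13082.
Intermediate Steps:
A = -140 (A = ((-5 + 7) - 12)*14 = (2 - 12)*14 = -10*14 = -140)
x = -1/3 (x = -3/9 = -3*1/9 = -1/3 ≈ -0.33333)
(10 + x)**2*A = (10 - 1/3)**2*(-140) = (29/3)**2*(-140) = (841/9)*(-140) = -117740/9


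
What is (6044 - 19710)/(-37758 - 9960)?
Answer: 6833/23859 ≈ 0.28639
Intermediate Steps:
(6044 - 19710)/(-37758 - 9960) = -13666/(-47718) = -13666*(-1/47718) = 6833/23859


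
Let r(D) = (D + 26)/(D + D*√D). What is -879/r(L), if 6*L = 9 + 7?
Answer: -3516/43 - 2344*√6/43 ≈ -215.29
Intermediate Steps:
L = 8/3 (L = (9 + 7)/6 = (⅙)*16 = 8/3 ≈ 2.6667)
r(D) = (26 + D)/(D + D^(3/2))
-879/r(L) = -879*(8/3 + (8/3)^(3/2))/(26 + 8/3) = -(3516/43 + 2344*√6/43) = -879*(4/43 + 8*√6/129) = -3516/43 - 2344*√6/43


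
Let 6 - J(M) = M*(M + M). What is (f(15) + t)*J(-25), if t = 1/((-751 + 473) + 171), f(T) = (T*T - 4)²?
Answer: -6501126584/107 ≈ -6.0758e+7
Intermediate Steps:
f(T) = (-4 + T²)² (f(T) = (T² - 4)² = (-4 + T²)²)
t = -1/107 (t = 1/(-278 + 171) = 1/(-107) = -1/107 ≈ -0.0093458)
J(M) = 6 - 2*M² (J(M) = 6 - M*(M + M) = 6 - M*2*M = 6 - 2*M²)
(f(15) + t)*J(-25) = ((-4 + 15²)² - 1/107)*(6 - 2*(-25)²) = ((-4 + 225)² - 1/107)*(6 - 2*625) = (221² - 1/107)*(6 - 1250) = (48841 - 1/107)*(-1244) = (5225986/107)*(-1244) = -6501126584/107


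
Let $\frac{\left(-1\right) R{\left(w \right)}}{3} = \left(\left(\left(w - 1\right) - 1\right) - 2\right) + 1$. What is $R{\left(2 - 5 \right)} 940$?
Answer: $16920$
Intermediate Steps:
$R{\left(w \right)} = 9 - 3 w$ ($R{\left(w \right)} = - 3 \left(\left(\left(\left(w - 1\right) - 1\right) - 2\right) + 1\right) = - 3 \left(\left(\left(\left(-1 + w\right) - 1\right) - 2\right) + 1\right) = - 3 \left(\left(\left(-2 + w\right) - 2\right) + 1\right) = - 3 \left(\left(-4 + w\right) + 1\right) = - 3 \left(-3 + w\right) = 9 - 3 w$)
$R{\left(2 - 5 \right)} 940 = \left(9 - 3 \left(2 - 5\right)\right) 940 = \left(9 - -9\right) 940 = \left(9 + 9\right) 940 = 18 \cdot 940 = 16920$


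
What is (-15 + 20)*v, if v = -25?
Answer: -125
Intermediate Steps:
(-15 + 20)*v = (-15 + 20)*(-25) = 5*(-25) = -125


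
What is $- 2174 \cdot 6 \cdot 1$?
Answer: $-13044$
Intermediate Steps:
$- 2174 \cdot 6 \cdot 1 = \left(-2174\right) 6 = -13044$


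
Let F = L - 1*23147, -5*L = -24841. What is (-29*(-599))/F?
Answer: -86855/90894 ≈ -0.95556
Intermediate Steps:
L = 24841/5 (L = -⅕*(-24841) = 24841/5 ≈ 4968.2)
F = -90894/5 (F = 24841/5 - 1*23147 = 24841/5 - 23147 = -90894/5 ≈ -18179.)
(-29*(-599))/F = (-29*(-599))/(-90894/5) = 17371*(-5/90894) = -86855/90894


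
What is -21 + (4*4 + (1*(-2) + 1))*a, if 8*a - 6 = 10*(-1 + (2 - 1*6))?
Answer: -207/2 ≈ -103.50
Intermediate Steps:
a = -11/2 (a = ¾ + (10*(-1 + (2 - 1*6)))/8 = ¾ + (10*(-1 + (2 - 6)))/8 = ¾ + (10*(-1 - 4))/8 = ¾ + (10*(-5))/8 = ¾ + (⅛)*(-50) = ¾ - 25/4 = -11/2 ≈ -5.5000)
-21 + (4*4 + (1*(-2) + 1))*a = -21 + (4*4 + (1*(-2) + 1))*(-11/2) = -21 + (16 + (-2 + 1))*(-11/2) = -21 + (16 - 1)*(-11/2) = -21 + 15*(-11/2) = -21 - 165/2 = -207/2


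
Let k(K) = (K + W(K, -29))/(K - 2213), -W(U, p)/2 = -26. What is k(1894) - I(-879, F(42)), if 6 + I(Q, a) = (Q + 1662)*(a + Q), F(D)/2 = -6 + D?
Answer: 201570007/319 ≈ 6.3188e+5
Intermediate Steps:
F(D) = -12 + 2*D (F(D) = 2*(-6 + D) = -12 + 2*D)
I(Q, a) = -6 + (1662 + Q)*(Q + a) (I(Q, a) = -6 + (Q + 1662)*(a + Q) = -6 + (1662 + Q)*(Q + a))
W(U, p) = 52 (W(U, p) = -2*(-26) = 52)
k(K) = (52 + K)/(-2213 + K) (k(K) = (K + 52)/(K - 2213) = (52 + K)/(-2213 + K))
k(1894) - I(-879, F(42)) = (52 + 1894)/(-2213 + 1894) - (-6 + (-879)**2 + 1662*(-879) + 1662*(-12 + 2*42) - 879*(-12 + 2*42)) = 1946/(-319) - (-6 + 772641 - 1460898 + 1662*(-12 + 84) - 879*(-12 + 84)) = -1/319*1946 - (-6 + 772641 - 1460898 + 1662*72 - 879*72) = -1946/319 - (-6 + 772641 - 1460898 + 119664 - 63288) = -1946/319 - 1*(-631887) = -1946/319 + 631887 = 201570007/319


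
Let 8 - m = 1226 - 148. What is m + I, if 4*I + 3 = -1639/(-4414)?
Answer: -18903523/17656 ≈ -1070.7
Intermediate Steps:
m = -1070 (m = 8 - (1226 - 148) = 8 - 1*1078 = 8 - 1078 = -1070)
I = -11603/17656 (I = -3/4 + (-1639/(-4414))/4 = -3/4 + (-1639*(-1/4414))/4 = -3/4 + (1/4)*(1639/4414) = -3/4 + 1639/17656 = -11603/17656 ≈ -0.65717)
m + I = -1070 - 11603/17656 = -18903523/17656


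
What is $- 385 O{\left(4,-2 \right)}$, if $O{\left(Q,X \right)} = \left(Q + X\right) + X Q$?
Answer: $2310$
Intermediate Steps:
$O{\left(Q,X \right)} = Q + X + Q X$ ($O{\left(Q,X \right)} = \left(Q + X\right) + Q X = Q + X + Q X$)
$- 385 O{\left(4,-2 \right)} = - 385 \left(4 - 2 + 4 \left(-2\right)\right) = - 385 \left(4 - 2 - 8\right) = \left(-385\right) \left(-6\right) = 2310$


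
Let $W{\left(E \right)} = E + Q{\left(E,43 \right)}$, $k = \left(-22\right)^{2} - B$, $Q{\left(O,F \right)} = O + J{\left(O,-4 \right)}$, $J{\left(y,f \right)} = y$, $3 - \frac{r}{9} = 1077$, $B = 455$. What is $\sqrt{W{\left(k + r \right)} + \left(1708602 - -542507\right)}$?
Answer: $\sqrt{2222198} \approx 1490.7$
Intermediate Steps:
$r = -9666$ ($r = 27 - 9693 = -9666$)
$Q{\left(O,F \right)} = 2 O$ ($Q{\left(O,F \right)} = O + O = 2 O$)
$k = 29$ ($k = \left(-22\right)^{2} - 455 = 484 - 455 = 29$)
$W{\left(E \right)} = 3 E$ ($W{\left(E \right)} = E + 2 E = 3 E$)
$\sqrt{W{\left(k + r \right)} + \left(1708602 - -542507\right)} = \sqrt{3 \left(29 - 9666\right) + \left(1708602 - -542507\right)} = \sqrt{3 \left(-9637\right) + \left(1708602 + 542507\right)} = \sqrt{-28911 + 2251109} = \sqrt{2222198}$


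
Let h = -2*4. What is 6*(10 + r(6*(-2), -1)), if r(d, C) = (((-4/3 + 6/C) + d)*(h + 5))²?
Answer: 20244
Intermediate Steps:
h = -8
r(d, C) = (4 - 18/C - 3*d)² (r(d, C) = (((-4/3 + 6/C) + d)*(-8 + 5))² = (((-4*⅓ + 6/C) + d)*(-3))² = (((-4/3 + 6/C) + d)*(-3))² = ((-4/3 + d + 6/C)*(-3))² = (4 - 18/C - 3*d)²)
6*(10 + r(6*(-2), -1)) = 6*(10 + (18 - 4*(-1) + 3*(-1)*(6*(-2)))²/(-1)²) = 6*(10 + 1*(18 + 4 + 3*(-1)*(-12))²) = 6*(10 + 1*(18 + 4 + 36)²) = 6*(10 + 1*58²) = 6*(10 + 1*3364) = 6*(10 + 3364) = 6*3374 = 20244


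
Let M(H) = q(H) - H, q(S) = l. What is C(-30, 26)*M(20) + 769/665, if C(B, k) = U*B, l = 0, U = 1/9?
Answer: 135307/1995 ≈ 67.823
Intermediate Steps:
U = 1/9 ≈ 0.11111
q(S) = 0
C(B, k) = B/9
M(H) = -H (M(H) = 0 - H = -H)
C(-30, 26)*M(20) + 769/665 = ((1/9)*(-30))*(-1*20) + 769/665 = -10/3*(-20) + 769*(1/665) = 200/3 + 769/665 = 135307/1995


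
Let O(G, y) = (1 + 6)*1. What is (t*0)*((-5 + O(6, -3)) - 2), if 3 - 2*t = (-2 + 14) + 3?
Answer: 0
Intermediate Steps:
O(G, y) = 7 (O(G, y) = 7*1 = 7)
t = -6 (t = 3/2 - ((-2 + 14) + 3)/2 = 3/2 - (12 + 3)/2 = 3/2 - ½*15 = 3/2 - 15/2 = -6)
(t*0)*((-5 + O(6, -3)) - 2) = (-6*0)*((-5 + 7) - 2) = 0*(2 - 2) = 0*0 = 0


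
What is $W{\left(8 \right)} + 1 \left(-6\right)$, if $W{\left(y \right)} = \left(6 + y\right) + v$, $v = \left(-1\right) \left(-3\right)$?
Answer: $11$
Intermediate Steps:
$v = 3$
$W{\left(y \right)} = 9 + y$ ($W{\left(y \right)} = \left(6 + y\right) + 3 = 9 + y$)
$W{\left(8 \right)} + 1 \left(-6\right) = \left(9 + 8\right) + 1 \left(-6\right) = 17 - 6 = 11$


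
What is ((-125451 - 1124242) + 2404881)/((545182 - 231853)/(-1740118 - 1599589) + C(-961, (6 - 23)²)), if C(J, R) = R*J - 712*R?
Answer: -964497362479/403684657177 ≈ -2.3892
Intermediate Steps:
C(J, R) = -712*R + J*R (C(J, R) = J*R - 712*R = -712*R + J*R)
((-125451 - 1124242) + 2404881)/((545182 - 231853)/(-1740118 - 1599589) + C(-961, (6 - 23)²)) = ((-125451 - 1124242) + 2404881)/((545182 - 231853)/(-1740118 - 1599589) + (6 - 23)²*(-712 - 961)) = (-1249693 + 2404881)/(313329/(-3339707) + (-17)²*(-1673)) = 1155188/(313329*(-1/3339707) + 289*(-1673)) = 1155188/(-313329/3339707 - 483497) = 1155188/(-1614738628708/3339707) = 1155188*(-3339707/1614738628708) = -964497362479/403684657177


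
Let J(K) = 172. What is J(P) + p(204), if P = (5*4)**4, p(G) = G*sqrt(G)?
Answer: 172 + 408*sqrt(51) ≈ 3085.7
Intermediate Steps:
p(G) = G**(3/2)
P = 160000 (P = 20**4 = 160000)
J(P) + p(204) = 172 + 204**(3/2) = 172 + 408*sqrt(51)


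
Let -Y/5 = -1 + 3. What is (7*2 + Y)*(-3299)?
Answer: -13196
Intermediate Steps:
Y = -10 (Y = -5*(-1 + 3) = -5*2 = -10)
(7*2 + Y)*(-3299) = (7*2 - 10)*(-3299) = (14 - 10)*(-3299) = 4*(-3299) = -13196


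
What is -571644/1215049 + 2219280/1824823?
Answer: 21472530204/28795446251 ≈ 0.74569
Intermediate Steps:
-571644/1215049 + 2219280/1824823 = -571644*1/1215049 + 2219280*(1/1824823) = -571644/1215049 + 317040/260689 = 21472530204/28795446251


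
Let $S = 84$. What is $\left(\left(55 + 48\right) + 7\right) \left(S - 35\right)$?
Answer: $5390$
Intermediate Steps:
$\left(\left(55 + 48\right) + 7\right) \left(S - 35\right) = \left(\left(55 + 48\right) + 7\right) \left(84 - 35\right) = \left(103 + 7\right) 49 = 110 \cdot 49 = 5390$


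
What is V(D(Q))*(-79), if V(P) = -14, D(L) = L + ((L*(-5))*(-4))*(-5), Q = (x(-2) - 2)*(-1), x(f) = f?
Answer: 1106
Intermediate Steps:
Q = 4 (Q = (-2 - 2)*(-1) = -4*(-1) = 4)
D(L) = -99*L (D(L) = L + (-5*L*(-4))*(-5) = L + (20*L)*(-5) = L - 100*L = -99*L)
V(D(Q))*(-79) = -14*(-79) = 1106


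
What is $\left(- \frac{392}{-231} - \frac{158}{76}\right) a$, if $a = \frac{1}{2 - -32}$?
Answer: $- \frac{479}{42636} \approx -0.011235$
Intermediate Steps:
$a = \frac{1}{34}$ ($a = \frac{1}{2 + 32} = \frac{1}{34} \approx 0.029412$)
$\left(- \frac{392}{-231} - \frac{158}{76}\right) a = \left(- \frac{392}{-231} - \frac{158}{76}\right) \frac{1}{34} = \left(\left(-392\right) \left(- \frac{1}{231}\right) - \frac{79}{38}\right) \frac{1}{34} = \left(\frac{56}{33} - \frac{79}{38}\right) \frac{1}{34} = \left(- \frac{479}{1254}\right) \frac{1}{34} = - \frac{479}{42636}$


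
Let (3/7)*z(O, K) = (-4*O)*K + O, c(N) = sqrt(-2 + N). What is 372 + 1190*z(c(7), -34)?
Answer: 372 + 1141210*sqrt(5)/3 ≈ 8.5098e+5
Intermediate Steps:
z(O, K) = 7*O/3 - 28*K*O/3 (z(O, K) = 7*((-4*O)*K + O)/3 = 7*(-4*K*O + O)/3 = 7*(O - 4*K*O)/3 = 7*O/3 - 28*K*O/3)
372 + 1190*z(c(7), -34) = 372 + 1190*(7*sqrt(-2 + 7)*(1 - 4*(-34))/3) = 372 + 1190*(7*sqrt(5)*(1 + 136)/3) = 372 + 1190*((7/3)*sqrt(5)*137) = 372 + 1190*(959*sqrt(5)/3) = 372 + 1141210*sqrt(5)/3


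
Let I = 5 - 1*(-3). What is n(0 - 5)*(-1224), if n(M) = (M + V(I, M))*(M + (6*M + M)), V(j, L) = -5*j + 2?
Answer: -2105280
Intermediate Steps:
I = 8 (I = 5 + 3 = 8)
V(j, L) = 2 - 5*j
n(M) = 8*M*(-38 + M) (n(M) = (M + (2 - 5*8))*(M + (6*M + M)) = (M + (2 - 40))*(M + 7*M) = (M - 38)*(8*M) = (-38 + M)*(8*M) = 8*M*(-38 + M))
n(0 - 5)*(-1224) = (8*(0 - 5)*(-38 + (0 - 5)))*(-1224) = (8*(-5)*(-38 - 5))*(-1224) = (8*(-5)*(-43))*(-1224) = 1720*(-1224) = -2105280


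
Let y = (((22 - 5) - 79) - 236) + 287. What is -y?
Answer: 11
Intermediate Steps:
y = -11 (y = ((17 - 79) - 236) + 287 = (-62 - 236) + 287 = -298 + 287 = -11)
-y = -1*(-11) = 11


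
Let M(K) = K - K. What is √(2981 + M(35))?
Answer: √2981 ≈ 54.599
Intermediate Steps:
M(K) = 0
√(2981 + M(35)) = √(2981 + 0) = √2981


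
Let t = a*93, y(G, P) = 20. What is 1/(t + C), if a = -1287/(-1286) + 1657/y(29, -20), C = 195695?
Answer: 12860/2616921553 ≈ 4.9142e-6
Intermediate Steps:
a = 1078321/12860 (a = -1287/(-1286) + 1657/20 = -1287*(-1/1286) + 1657*(1/20) = 1287/1286 + 1657/20 = 1078321/12860 ≈ 83.851)
t = 100283853/12860 (t = (1078321/12860)*93 = 100283853/12860 ≈ 7798.1)
1/(t + C) = 1/(100283853/12860 + 195695) = 1/(2616921553/12860) = 12860/2616921553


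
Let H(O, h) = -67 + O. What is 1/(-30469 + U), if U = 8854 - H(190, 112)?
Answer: -1/21738 ≈ -4.6002e-5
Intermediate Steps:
U = 8731 (U = 8854 - (-67 + 190) = 8854 - 1*123 = 8854 - 123 = 8731)
1/(-30469 + U) = 1/(-30469 + 8731) = 1/(-21738) = -1/21738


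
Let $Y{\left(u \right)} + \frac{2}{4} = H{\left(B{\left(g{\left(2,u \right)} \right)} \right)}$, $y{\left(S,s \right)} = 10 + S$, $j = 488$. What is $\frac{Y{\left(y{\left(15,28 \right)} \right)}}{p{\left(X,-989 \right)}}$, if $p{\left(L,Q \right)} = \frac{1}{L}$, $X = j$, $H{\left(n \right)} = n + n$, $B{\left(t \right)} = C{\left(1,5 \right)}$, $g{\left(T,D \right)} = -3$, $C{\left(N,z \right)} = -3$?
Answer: $-3172$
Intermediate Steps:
$B{\left(t \right)} = -3$
$H{\left(n \right)} = 2 n$
$X = 488$
$Y{\left(u \right)} = - \frac{13}{2}$ ($Y{\left(u \right)} = - \frac{1}{2} + 2 \left(-3\right) = - \frac{1}{2} - 6 = - \frac{13}{2}$)
$\frac{Y{\left(y{\left(15,28 \right)} \right)}}{p{\left(X,-989 \right)}} = - \frac{13}{2 \cdot \frac{1}{488}} = - \frac{13 \frac{1}{\frac{1}{488}}}{2} = \left(- \frac{13}{2}\right) 488 = -3172$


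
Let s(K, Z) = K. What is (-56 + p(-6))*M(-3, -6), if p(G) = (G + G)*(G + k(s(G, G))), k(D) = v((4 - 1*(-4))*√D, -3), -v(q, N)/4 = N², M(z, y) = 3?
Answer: 1344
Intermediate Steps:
v(q, N) = -4*N²
k(D) = -36 (k(D) = -4*(-3)² = -4*9 = -36)
p(G) = 2*G*(-36 + G) (p(G) = (G + G)*(G - 36) = (2*G)*(-36 + G) = 2*G*(-36 + G))
(-56 + p(-6))*M(-3, -6) = (-56 + 2*(-6)*(-36 - 6))*3 = (-56 + 2*(-6)*(-42))*3 = (-56 + 504)*3 = 448*3 = 1344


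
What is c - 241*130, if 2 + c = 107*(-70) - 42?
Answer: -38864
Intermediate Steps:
c = -7534 (c = -2 + (107*(-70) - 42) = -2 + (-7490 - 42) = -2 - 7532 = -7534)
c - 241*130 = -7534 - 241*130 = -7534 - 31330 = -38864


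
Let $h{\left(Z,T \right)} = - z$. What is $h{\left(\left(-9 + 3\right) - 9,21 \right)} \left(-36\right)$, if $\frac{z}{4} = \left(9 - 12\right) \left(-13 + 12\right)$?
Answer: $432$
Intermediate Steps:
$z = 12$ ($z = 4 \left(9 - 12\right) \left(-13 + 12\right) = 4 \left(\left(-3\right) \left(-1\right)\right) = 4 \cdot 3 = 12$)
$h{\left(Z,T \right)} = -12$ ($h{\left(Z,T \right)} = \left(-1\right) 12 = -12$)
$h{\left(\left(-9 + 3\right) - 9,21 \right)} \left(-36\right) = \left(-12\right) \left(-36\right) = 432$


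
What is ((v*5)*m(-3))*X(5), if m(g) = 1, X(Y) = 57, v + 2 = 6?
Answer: 1140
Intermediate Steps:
v = 4 (v = -2 + 6 = 4)
((v*5)*m(-3))*X(5) = ((4*5)*1)*57 = (20*1)*57 = 20*57 = 1140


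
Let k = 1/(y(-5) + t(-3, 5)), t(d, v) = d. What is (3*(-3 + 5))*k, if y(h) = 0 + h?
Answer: -¾ ≈ -0.75000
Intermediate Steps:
y(h) = h
k = -⅛ (k = 1/(-5 - 3) = 1/(-8) = -⅛ ≈ -0.12500)
(3*(-3 + 5))*k = (3*(-3 + 5))*(-⅛) = (3*2)*(-⅛) = 6*(-⅛) = -¾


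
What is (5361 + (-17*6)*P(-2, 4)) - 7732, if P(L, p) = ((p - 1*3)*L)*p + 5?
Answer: -2065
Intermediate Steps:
P(L, p) = 5 + L*p*(-3 + p) (P(L, p) = ((p - 3)*L)*p + 5 = ((-3 + p)*L)*p + 5 = (L*(-3 + p))*p + 5 = L*p*(-3 + p) + 5 = 5 + L*p*(-3 + p))
(5361 + (-17*6)*P(-2, 4)) - 7732 = (5361 + (-17*6)*(5 - 2*4² - 3*(-2)*4)) - 7732 = (5361 - 102*(5 - 2*16 + 24)) - 7732 = (5361 - 102*(5 - 32 + 24)) - 7732 = (5361 - 102*(-3)) - 7732 = (5361 + 306) - 7732 = 5667 - 7732 = -2065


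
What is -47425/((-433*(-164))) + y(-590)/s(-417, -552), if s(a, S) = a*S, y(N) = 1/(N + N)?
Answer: -3220360496753/4822018731360 ≈ -0.66784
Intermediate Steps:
y(N) = 1/(2*N)
s(a, S) = S*a
-47425/((-433*(-164))) + y(-590)/s(-417, -552) = -47425/((-433*(-164))) + ((½)/(-590))/((-552*(-417))) = -47425/71012 + ((½)*(-1/590))/230184 = -47425*1/71012 - 1/1180*1/230184 = -47425/71012 - 1/271617120 = -3220360496753/4822018731360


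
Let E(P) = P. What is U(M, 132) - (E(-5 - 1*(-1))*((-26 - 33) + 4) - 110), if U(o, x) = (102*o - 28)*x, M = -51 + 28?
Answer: -313478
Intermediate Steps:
M = -23
U(o, x) = x*(-28 + 102*o) (U(o, x) = (-28 + 102*o)*x = x*(-28 + 102*o))
U(M, 132) - (E(-5 - 1*(-1))*((-26 - 33) + 4) - 110) = 2*132*(-14 + 51*(-23)) - ((-5 - 1*(-1))*((-26 - 33) + 4) - 110) = 2*132*(-14 - 1173) - ((-5 + 1)*(-59 + 4) - 110) = 2*132*(-1187) - (-4*(-55) - 110) = -313368 - (220 - 110) = -313368 - 1*110 = -313368 - 110 = -313478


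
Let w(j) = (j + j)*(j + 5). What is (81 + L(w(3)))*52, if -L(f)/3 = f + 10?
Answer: -4836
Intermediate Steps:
w(j) = 2*j*(5 + j) (w(j) = (2*j)*(5 + j) = 2*j*(5 + j))
L(f) = -30 - 3*f (L(f) = -3*(f + 10) = -3*(10 + f) = -30 - 3*f)
(81 + L(w(3)))*52 = (81 + (-30 - 6*3*(5 + 3)))*52 = (81 + (-30 - 6*3*8))*52 = (81 + (-30 - 3*48))*52 = (81 + (-30 - 144))*52 = (81 - 174)*52 = -93*52 = -4836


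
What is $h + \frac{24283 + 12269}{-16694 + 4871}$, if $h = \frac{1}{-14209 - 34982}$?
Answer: $- \frac{599347085}{193861731} \approx -3.0916$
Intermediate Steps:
$h = - \frac{1}{49191}$ ($h = \frac{1}{-49191} = - \frac{1}{49191} \approx -2.0329 \cdot 10^{-5}$)
$h + \frac{24283 + 12269}{-16694 + 4871} = - \frac{1}{49191} + \frac{24283 + 12269}{-16694 + 4871} = - \frac{1}{49191} + \frac{36552}{-11823} = - \frac{1}{49191} + 36552 \left(- \frac{1}{11823}\right) = - \frac{1}{49191} - \frac{12184}{3941} = - \frac{599347085}{193861731}$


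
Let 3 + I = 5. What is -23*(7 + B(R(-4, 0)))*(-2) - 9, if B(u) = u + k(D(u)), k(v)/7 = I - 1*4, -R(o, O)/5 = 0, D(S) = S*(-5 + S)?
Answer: -331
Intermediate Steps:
I = 2 (I = -3 + 5 = 2)
R(o, O) = 0 (R(o, O) = -5*0 = 0)
k(v) = -14 (k(v) = 7*(2 - 1*4) = 7*(2 - 4) = 7*(-2) = -14)
B(u) = -14 + u (B(u) = u - 14 = -14 + u)
-23*(7 + B(R(-4, 0)))*(-2) - 9 = -23*(7 + (-14 + 0))*(-2) - 9 = -23*(7 - 14)*(-2) - 9 = -(-161)*(-2) - 9 = -23*14 - 9 = -322 - 9 = -331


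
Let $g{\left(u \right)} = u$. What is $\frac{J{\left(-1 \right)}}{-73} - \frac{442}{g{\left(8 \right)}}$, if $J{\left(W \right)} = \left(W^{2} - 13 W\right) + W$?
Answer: $- \frac{16185}{292} \approx -55.428$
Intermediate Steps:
$J{\left(W \right)} = W^{2} - 12 W$
$\frac{J{\left(-1 \right)}}{-73} - \frac{442}{g{\left(8 \right)}} = \frac{\left(-1\right) \left(-12 - 1\right)}{-73} - \frac{442}{8} = \left(-1\right) \left(-13\right) \left(- \frac{1}{73}\right) - \frac{221}{4} = 13 \left(- \frac{1}{73}\right) - \frac{221}{4} = - \frac{13}{73} - \frac{221}{4} = - \frac{16185}{292}$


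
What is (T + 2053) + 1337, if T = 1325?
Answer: 4715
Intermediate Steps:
(T + 2053) + 1337 = (1325 + 2053) + 1337 = 3378 + 1337 = 4715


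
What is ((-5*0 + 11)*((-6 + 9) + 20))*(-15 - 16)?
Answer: -7843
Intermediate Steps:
((-5*0 + 11)*((-6 + 9) + 20))*(-15 - 16) = ((0 + 11)*(3 + 20))*(-31) = (11*23)*(-31) = 253*(-31) = -7843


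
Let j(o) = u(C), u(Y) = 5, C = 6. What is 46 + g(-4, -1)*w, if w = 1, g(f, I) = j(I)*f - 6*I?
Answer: 32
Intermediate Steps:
j(o) = 5
g(f, I) = -6*I + 5*f (g(f, I) = 5*f - 6*I = -6*I + 5*f)
46 + g(-4, -1)*w = 46 + (-6*(-1) + 5*(-4))*1 = 46 + (6 - 20)*1 = 46 - 14*1 = 46 - 14 = 32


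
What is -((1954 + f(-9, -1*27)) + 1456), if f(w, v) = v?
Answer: -3383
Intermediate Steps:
-((1954 + f(-9, -1*27)) + 1456) = -((1954 - 1*27) + 1456) = -((1954 - 27) + 1456) = -(1927 + 1456) = -1*3383 = -3383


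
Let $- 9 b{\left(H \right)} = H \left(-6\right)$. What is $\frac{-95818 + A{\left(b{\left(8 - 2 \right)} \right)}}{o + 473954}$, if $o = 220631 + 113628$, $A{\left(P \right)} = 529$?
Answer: $- \frac{95289}{808213} \approx -0.1179$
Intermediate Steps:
$b{\left(H \right)} = \frac{2 H}{3}$ ($b{\left(H \right)} = - \frac{H \left(-6\right)}{9} = - \frac{\left(-6\right) H}{9} = \frac{2 H}{3}$)
$o = 334259$
$\frac{-95818 + A{\left(b{\left(8 - 2 \right)} \right)}}{o + 473954} = \frac{-95818 + 529}{334259 + 473954} = - \frac{95289}{808213}$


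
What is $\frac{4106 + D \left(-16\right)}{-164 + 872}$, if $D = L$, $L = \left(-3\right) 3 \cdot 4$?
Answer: $\frac{2341}{354} \approx 6.613$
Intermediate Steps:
$L = -36$ ($L = \left(-9\right) 4 = -36$)
$D = -36$
$\frac{4106 + D \left(-16\right)}{-164 + 872} = \frac{4106 - -576}{-164 + 872} = \frac{4106 + 576}{708} = 4682 \cdot \frac{1}{708} = \frac{2341}{354}$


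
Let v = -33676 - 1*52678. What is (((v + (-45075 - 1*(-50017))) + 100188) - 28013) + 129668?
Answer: 120431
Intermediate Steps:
v = -86354 (v = -33676 - 52678 = -86354)
(((v + (-45075 - 1*(-50017))) + 100188) - 28013) + 129668 = (((-86354 + (-45075 - 1*(-50017))) + 100188) - 28013) + 129668 = (((-86354 + (-45075 + 50017)) + 100188) - 28013) + 129668 = (((-86354 + 4942) + 100188) - 28013) + 129668 = ((-81412 + 100188) - 28013) + 129668 = (18776 - 28013) + 129668 = -9237 + 129668 = 120431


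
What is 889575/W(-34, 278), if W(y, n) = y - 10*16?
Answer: -889575/194 ≈ -4585.4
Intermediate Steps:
W(y, n) = -160 + y (W(y, n) = y - 160 = -160 + y)
889575/W(-34, 278) = 889575/(-160 - 34) = 889575/(-194) = 889575*(-1/194) = -889575/194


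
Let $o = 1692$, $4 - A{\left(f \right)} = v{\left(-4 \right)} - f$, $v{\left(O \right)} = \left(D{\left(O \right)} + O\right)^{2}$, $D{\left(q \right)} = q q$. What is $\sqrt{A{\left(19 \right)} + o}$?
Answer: $\sqrt{1571} \approx 39.636$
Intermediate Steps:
$D{\left(q \right)} = q^{2}$
$v{\left(O \right)} = \left(O + O^{2}\right)^{2}$ ($v{\left(O \right)} = \left(O^{2} + O\right)^{2} = \left(O + O^{2}\right)^{2}$)
$A{\left(f \right)} = -140 + f$ ($A{\left(f \right)} = 4 - \left(\left(-4\right)^{2} \left(1 - 4\right)^{2} - f\right) = 4 - \left(16 \left(-3\right)^{2} - f\right) = 4 - \left(16 \cdot 9 - f\right) = 4 - \left(144 - f\right) = 4 + \left(-144 + f\right) = -140 + f$)
$\sqrt{A{\left(19 \right)} + o} = \sqrt{\left(-140 + 19\right) + 1692} = \sqrt{-121 + 1692} = \sqrt{1571}$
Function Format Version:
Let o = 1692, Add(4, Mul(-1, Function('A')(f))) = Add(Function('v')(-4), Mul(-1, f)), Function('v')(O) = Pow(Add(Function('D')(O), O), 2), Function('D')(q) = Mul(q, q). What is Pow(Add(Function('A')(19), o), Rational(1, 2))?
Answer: Pow(1571, Rational(1, 2)) ≈ 39.636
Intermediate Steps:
Function('D')(q) = Pow(q, 2)
Function('v')(O) = Pow(Add(O, Pow(O, 2)), 2) (Function('v')(O) = Pow(Add(Pow(O, 2), O), 2) = Pow(Add(O, Pow(O, 2)), 2))
Function('A')(f) = Add(-140, f) (Function('A')(f) = Add(4, Mul(-1, Add(Mul(Pow(-4, 2), Pow(Add(1, -4), 2)), Mul(-1, f)))) = Add(4, Mul(-1, Add(Mul(16, Pow(-3, 2)), Mul(-1, f)))) = Add(4, Mul(-1, Add(Mul(16, 9), Mul(-1, f)))) = Add(4, Mul(-1, Add(144, Mul(-1, f)))) = Add(4, Add(-144, f)) = Add(-140, f))
Pow(Add(Function('A')(19), o), Rational(1, 2)) = Pow(Add(Add(-140, 19), 1692), Rational(1, 2)) = Pow(Add(-121, 1692), Rational(1, 2)) = Pow(1571, Rational(1, 2))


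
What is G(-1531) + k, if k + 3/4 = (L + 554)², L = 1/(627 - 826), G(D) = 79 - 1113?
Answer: 48451931561/158404 ≈ 3.0588e+5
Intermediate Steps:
G(D) = -1034
L = -1/199 (L = 1/(-199) = -1/199 ≈ -0.0050251)
k = 48615721297/158404 (k = -¾ + (-1/199 + 554)² = -¾ + (110245/199)² = -¾ + 12153960025/39601 = 48615721297/158404 ≈ 3.0691e+5)
G(-1531) + k = -1034 + 48615721297/158404 = 48451931561/158404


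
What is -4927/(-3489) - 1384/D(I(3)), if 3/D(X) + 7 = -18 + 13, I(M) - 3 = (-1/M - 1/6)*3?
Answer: 19320031/3489 ≈ 5537.4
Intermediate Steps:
I(M) = 5/2 - 3/M (I(M) = 3 + (-1/M - 1/6)*3 = 3 + (-1/M - 1*⅙)*3 = 3 + (-1/M - ⅙)*3 = 3 + (-⅙ - 1/M)*3 = 3 + (-½ - 3/M) = 5/2 - 3/M)
D(X) = -¼ (D(X) = 3/(-7 + (-18 + 13)) = 3/(-7 - 5) = 3/(-12) = 3*(-1/12) = -¼)
-4927/(-3489) - 1384/D(I(3)) = -4927/(-3489) - 1384/(-¼) = -4927*(-1/3489) - 1384*(-4) = 4927/3489 + 5536 = 19320031/3489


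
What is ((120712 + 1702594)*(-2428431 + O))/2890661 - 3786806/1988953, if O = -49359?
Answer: -8985641895580712986/5749388867933 ≈ -1.5629e+6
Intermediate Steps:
((120712 + 1702594)*(-2428431 + O))/2890661 - 3786806/1988953 = ((120712 + 1702594)*(-2428431 - 49359))/2890661 - 3786806/1988953 = (1823306*(-2477790))*(1/2890661) - 3786806*1/1988953 = -4517769373740*1/2890661 - 3786806/1988953 = -4517769373740/2890661 - 3786806/1988953 = -8985641895580712986/5749388867933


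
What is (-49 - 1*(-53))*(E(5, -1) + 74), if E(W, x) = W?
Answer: 316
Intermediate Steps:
(-49 - 1*(-53))*(E(5, -1) + 74) = (-49 - 1*(-53))*(5 + 74) = (-49 + 53)*79 = 4*79 = 316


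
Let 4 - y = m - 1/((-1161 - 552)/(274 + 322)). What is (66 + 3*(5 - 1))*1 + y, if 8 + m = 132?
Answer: -72542/1713 ≈ -42.348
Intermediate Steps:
m = 124 (m = -8 + 132 = 124)
y = -206156/1713 (y = 4 - (124 - 1/((-1161 - 552)/(274 + 322))) = 4 - (124 - 1/((-1713/596))) = 4 - (124 - 1/((-1713*1/596))) = 4 - (124 - 1/(-1713/596)) = 4 - (124 - 1*(-596/1713)) = 4 - (124 + 596/1713) = 4 - 1*213008/1713 = 4 - 213008/1713 = -206156/1713 ≈ -120.35)
(66 + 3*(5 - 1))*1 + y = (66 + 3*(5 - 1))*1 - 206156/1713 = (66 + 3*4)*1 - 206156/1713 = (66 + 12)*1 - 206156/1713 = 78*1 - 206156/1713 = 78 - 206156/1713 = -72542/1713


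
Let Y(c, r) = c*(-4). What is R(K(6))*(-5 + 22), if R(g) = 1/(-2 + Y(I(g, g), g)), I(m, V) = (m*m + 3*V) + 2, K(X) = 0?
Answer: -17/10 ≈ -1.7000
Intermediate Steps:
I(m, V) = 2 + m² + 3*V (I(m, V) = (m² + 3*V) + 2 = 2 + m² + 3*V)
Y(c, r) = -4*c
R(g) = 1/(-10 - 12*g - 4*g²) (R(g) = 1/(-2 - 4*(2 + g² + 3*g)) = 1/(-2 + (-8 - 12*g - 4*g²)) = 1/(-10 - 12*g - 4*g²))
R(K(6))*(-5 + 22) = (-1/(10 + 4*0² + 12*0))*(-5 + 22) = -1/(10 + 4*0 + 0)*17 = -1/(10 + 0 + 0)*17 = -1/10*17 = -1*⅒*17 = -⅒*17 = -17/10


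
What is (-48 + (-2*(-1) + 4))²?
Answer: 1764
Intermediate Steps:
(-48 + (-2*(-1) + 4))² = (-48 + (2 + 4))² = (-48 + 6)² = (-42)² = 1764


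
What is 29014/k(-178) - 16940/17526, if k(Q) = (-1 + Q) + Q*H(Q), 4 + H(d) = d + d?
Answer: -286991788/559964463 ≈ -0.51252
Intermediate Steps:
H(d) = -4 + 2*d (H(d) = -4 + (d + d) = -4 + 2*d)
k(Q) = -1 + Q + Q*(-4 + 2*Q) (k(Q) = (-1 + Q) + Q*(-4 + 2*Q) = -1 + Q + Q*(-4 + 2*Q))
29014/k(-178) - 16940/17526 = 29014/(-1 - 178 + 2*(-178)*(-2 - 178)) - 16940/17526 = 29014/(-1 - 178 + 2*(-178)*(-180)) - 16940*1/17526 = 29014/(-1 - 178 + 64080) - 8470/8763 = 29014/63901 - 8470/8763 = -286991788/559964463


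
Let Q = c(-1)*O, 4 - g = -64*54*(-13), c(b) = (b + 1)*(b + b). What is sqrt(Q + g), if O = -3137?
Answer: 2*I*sqrt(11231) ≈ 211.95*I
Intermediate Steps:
c(b) = 2*b*(1 + b) (c(b) = (1 + b)*(2*b) = 2*b*(1 + b))
g = -44924 (g = 4 - (-64*54)*(-13) = 4 - (-3456)*(-13) = 4 - 1*44928 = 4 - 44928 = -44924)
Q = 0 (Q = (2*(-1)*(1 - 1))*(-3137) = (2*(-1)*0)*(-3137) = 0*(-3137) = 0)
sqrt(Q + g) = sqrt(0 - 44924) = sqrt(-44924) = 2*I*sqrt(11231)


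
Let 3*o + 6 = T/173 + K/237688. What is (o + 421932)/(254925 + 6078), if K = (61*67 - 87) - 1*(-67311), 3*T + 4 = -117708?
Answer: 156120003817433/96592046616648 ≈ 1.6163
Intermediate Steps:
T = -117712/3 (T = -4/3 + (1/3)*(-117708) = -4/3 - 39236 = -117712/3 ≈ -39237.)
K = 71311 (K = (4087 - 87) + 67311 = 4000 + 67311 = 71311)
o = -28681879879/370080216 (o = -2 + (-117712/3/173 + 71311/237688)/3 = -2 + (-117712/3*1/173 + 71311*(1/237688))/3 = -2 + (-117712/519 + 71311/237688)/3 = -2 + (1/3)*(-27941719447/123360072) = -2 - 27941719447/370080216 = -28681879879/370080216 ≈ -77.502)
(o + 421932)/(254925 + 6078) = (-28681879879/370080216 + 421932)/(254925 + 6078) = (156120003817433/370080216)/261003 = (156120003817433/370080216)*(1/261003) = 156120003817433/96592046616648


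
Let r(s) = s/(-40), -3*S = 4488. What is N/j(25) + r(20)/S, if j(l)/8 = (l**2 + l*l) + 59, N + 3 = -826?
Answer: -1651/20944 ≈ -0.078829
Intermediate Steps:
N = -829 (N = -3 - 826 = -829)
S = -1496 (S = -1/3*4488 = -1496)
r(s) = -s/40 (r(s) = s*(-1/40) = -s/40)
j(l) = 472 + 16*l**2 (j(l) = 8*((l**2 + l*l) + 59) = 8*((l**2 + l**2) + 59) = 8*(2*l**2 + 59) = 8*(59 + 2*l**2) = 472 + 16*l**2)
N/j(25) + r(20)/S = -829/(472 + 16*25**2) - 1/40*20/(-1496) = -829/(472 + 16*625) - 1/2*(-1/1496) = -829/(472 + 10000) + 1/2992 = -829/10472 + 1/2992 = -1651/20944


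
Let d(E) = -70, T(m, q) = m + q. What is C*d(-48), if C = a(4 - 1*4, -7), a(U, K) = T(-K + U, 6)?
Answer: -910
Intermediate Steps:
a(U, K) = 6 + U - K (a(U, K) = (-K + U) + 6 = (U - K) + 6 = 6 + U - K)
C = 13 (C = 6 + (4 - 1*4) - 1*(-7) = 6 + (4 - 4) + 7 = 6 + 0 + 7 = 13)
C*d(-48) = 13*(-70) = -910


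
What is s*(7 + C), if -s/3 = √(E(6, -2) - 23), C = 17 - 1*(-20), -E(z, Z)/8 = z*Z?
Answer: -132*√73 ≈ -1127.8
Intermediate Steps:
E(z, Z) = -8*Z*z (E(z, Z) = -8*z*Z = -8*Z*z)
C = 37 (C = 17 + 20 = 37)
s = -3*√73 (s = -3*√(-8*(-2)*6 - 23) = -3*√(96 - 23) = -3*√73 ≈ -25.632)
s*(7 + C) = (-3*√73)*(7 + 37) = -3*√73*44 = -132*√73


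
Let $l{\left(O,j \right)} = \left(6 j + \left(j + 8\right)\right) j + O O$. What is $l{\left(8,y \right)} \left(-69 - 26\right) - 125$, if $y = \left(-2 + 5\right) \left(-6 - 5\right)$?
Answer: $-705310$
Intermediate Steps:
$y = -33$ ($y = 3 \left(-11\right) = -33$)
$l{\left(O,j \right)} = O^{2} + j \left(8 + 7 j\right)$ ($l{\left(O,j \right)} = \left(6 j + \left(8 + j\right)\right) j + O^{2} = \left(8 + 7 j\right) j + O^{2} = j \left(8 + 7 j\right) + O^{2} = O^{2} + j \left(8 + 7 j\right)$)
$l{\left(8,y \right)} \left(-69 - 26\right) - 125 = \left(8^{2} + 7 \left(-33\right)^{2} + 8 \left(-33\right)\right) \left(-69 - 26\right) - 125 = \left(64 + 7 \cdot 1089 - 264\right) \left(-95\right) - 125 = \left(64 + 7623 - 264\right) \left(-95\right) - 125 = 7423 \left(-95\right) - 125 = -705185 - 125 = -705310$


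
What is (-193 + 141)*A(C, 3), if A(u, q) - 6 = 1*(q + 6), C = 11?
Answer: -780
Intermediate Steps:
A(u, q) = 12 + q (A(u, q) = 6 + 1*(q + 6) = 6 + 1*(6 + q) = 6 + (6 + q) = 12 + q)
(-193 + 141)*A(C, 3) = (-193 + 141)*(12 + 3) = -52*15 = -780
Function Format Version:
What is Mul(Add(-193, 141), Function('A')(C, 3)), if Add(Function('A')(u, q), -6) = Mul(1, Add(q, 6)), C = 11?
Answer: -780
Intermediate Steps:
Function('A')(u, q) = Add(12, q) (Function('A')(u, q) = Add(6, Mul(1, Add(q, 6))) = Add(6, Mul(1, Add(6, q))) = Add(6, Add(6, q)) = Add(12, q))
Mul(Add(-193, 141), Function('A')(C, 3)) = Mul(Add(-193, 141), Add(12, 3)) = Mul(-52, 15) = -780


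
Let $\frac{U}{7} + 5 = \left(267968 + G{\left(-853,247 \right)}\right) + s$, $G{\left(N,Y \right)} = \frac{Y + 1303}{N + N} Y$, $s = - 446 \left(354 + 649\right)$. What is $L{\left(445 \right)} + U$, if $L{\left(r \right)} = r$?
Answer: $- \frac{1072008515}{853} \approx -1.2568 \cdot 10^{6}$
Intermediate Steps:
$s = -447338$ ($s = \left(-446\right) 1003 = -447338$)
$G{\left(N,Y \right)} = \frac{Y \left(1303 + Y\right)}{2 N}$ ($G{\left(N,Y \right)} = \frac{1303 + Y}{2 N} Y = \frac{Y \left(1303 + Y\right)}{2 N}$)
$U = - \frac{1072388100}{853}$ ($U = -35 + 7 \left(\left(267968 + \frac{1}{2} \cdot 247 \frac{1}{-853} \left(1303 + 247\right)\right) - 447338\right) = -35 + 7 \left(\left(267968 + \frac{1}{2} \cdot 247 \left(- \frac{1}{853}\right) 1550\right) - 447338\right) = -35 + 7 \left(\left(267968 - \frac{191425}{853}\right) - 447338\right) = -35 + 7 \left(\frac{228385279}{853} - 447338\right) = -35 + 7 \left(- \frac{153194035}{853}\right) = -35 - \frac{1072358245}{853} = - \frac{1072388100}{853} \approx -1.2572 \cdot 10^{6}$)
$L{\left(445 \right)} + U = 445 - \frac{1072388100}{853} = - \frac{1072008515}{853}$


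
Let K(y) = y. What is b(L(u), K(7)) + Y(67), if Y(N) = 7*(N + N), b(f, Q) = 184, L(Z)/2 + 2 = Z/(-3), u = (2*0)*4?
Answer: 1122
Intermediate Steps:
u = 0 (u = 0*4 = 0)
L(Z) = -4 - 2*Z/3 (L(Z) = -4 + 2*(Z/(-3)) = -4 + 2*(Z*(-⅓)) = -4 + 2*(-Z/3) = -4 - 2*Z/3)
Y(N) = 14*N (Y(N) = 7*(2*N) = 14*N)
b(L(u), K(7)) + Y(67) = 184 + 14*67 = 184 + 938 = 1122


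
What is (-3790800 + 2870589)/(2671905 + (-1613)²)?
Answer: -920211/5273674 ≈ -0.17449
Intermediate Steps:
(-3790800 + 2870589)/(2671905 + (-1613)²) = -920211/(2671905 + 2601769) = -920211/5273674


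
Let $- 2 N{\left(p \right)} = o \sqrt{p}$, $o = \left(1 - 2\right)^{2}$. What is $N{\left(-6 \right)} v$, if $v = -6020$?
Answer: $3010 i \sqrt{6} \approx 7373.0 i$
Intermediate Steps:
$o = 1$ ($o = \left(-1\right)^{2} = 1$)
$N{\left(p \right)} = - \frac{\sqrt{p}}{2}$ ($N{\left(p \right)} = - \frac{1 \sqrt{p}}{2} = - \frac{\sqrt{p}}{2}$)
$N{\left(-6 \right)} v = - \frac{\sqrt{-6}}{2} \left(-6020\right) = - \frac{i \sqrt{6}}{2} \left(-6020\right) = 3010 i \sqrt{6}$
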